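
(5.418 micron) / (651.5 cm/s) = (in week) 1.375e-12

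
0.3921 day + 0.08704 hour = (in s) 3.419e+04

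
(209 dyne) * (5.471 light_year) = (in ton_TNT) 2.586e+04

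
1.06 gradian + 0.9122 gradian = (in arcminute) 106.5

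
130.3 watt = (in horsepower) 0.1747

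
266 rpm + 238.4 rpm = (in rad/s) 52.82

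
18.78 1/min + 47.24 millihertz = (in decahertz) 0.03602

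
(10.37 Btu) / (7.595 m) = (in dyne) 1.441e+08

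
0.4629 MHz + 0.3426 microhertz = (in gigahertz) 0.0004629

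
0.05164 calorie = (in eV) 1.349e+18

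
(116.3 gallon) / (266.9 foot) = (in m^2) 0.005412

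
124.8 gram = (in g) 124.8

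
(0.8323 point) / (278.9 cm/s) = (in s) 0.0001053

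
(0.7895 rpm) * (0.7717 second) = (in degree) 3.656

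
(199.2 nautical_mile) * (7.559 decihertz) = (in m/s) 2.789e+05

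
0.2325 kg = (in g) 232.5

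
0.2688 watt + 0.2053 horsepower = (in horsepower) 0.2057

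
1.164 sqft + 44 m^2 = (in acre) 0.0109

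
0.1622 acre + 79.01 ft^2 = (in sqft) 7144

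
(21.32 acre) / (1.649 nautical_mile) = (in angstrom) 2.825e+11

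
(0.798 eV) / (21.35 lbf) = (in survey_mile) 8.365e-25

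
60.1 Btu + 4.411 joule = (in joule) 6.341e+04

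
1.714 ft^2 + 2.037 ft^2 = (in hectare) 3.485e-05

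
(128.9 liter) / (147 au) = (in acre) 1.448e-18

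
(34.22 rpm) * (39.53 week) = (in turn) 1.364e+07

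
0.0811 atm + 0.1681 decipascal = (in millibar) 82.17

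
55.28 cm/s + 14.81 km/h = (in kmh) 16.8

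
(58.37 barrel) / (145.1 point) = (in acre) 0.0448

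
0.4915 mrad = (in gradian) 0.03129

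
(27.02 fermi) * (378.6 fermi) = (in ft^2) 1.101e-25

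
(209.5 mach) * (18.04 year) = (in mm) 4.058e+16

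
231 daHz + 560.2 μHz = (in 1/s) 2310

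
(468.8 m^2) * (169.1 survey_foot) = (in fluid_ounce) 8.17e+08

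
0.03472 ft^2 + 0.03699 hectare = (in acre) 0.09141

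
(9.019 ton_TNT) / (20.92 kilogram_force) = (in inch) 7.242e+09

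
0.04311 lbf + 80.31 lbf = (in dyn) 3.574e+07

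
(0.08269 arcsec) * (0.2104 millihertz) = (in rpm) 8.055e-10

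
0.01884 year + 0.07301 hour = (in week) 0.9828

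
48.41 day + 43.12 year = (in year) 43.25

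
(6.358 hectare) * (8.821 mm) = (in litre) 5.608e+05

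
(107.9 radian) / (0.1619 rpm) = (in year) 0.0002018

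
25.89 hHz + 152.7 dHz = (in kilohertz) 2.604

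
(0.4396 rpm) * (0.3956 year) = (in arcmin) 1.974e+09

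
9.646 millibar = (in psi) 0.1399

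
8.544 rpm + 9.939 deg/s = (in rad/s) 1.068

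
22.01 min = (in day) 0.01528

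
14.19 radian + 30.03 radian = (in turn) 7.038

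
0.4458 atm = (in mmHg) 338.8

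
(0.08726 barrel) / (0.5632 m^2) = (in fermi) 2.463e+13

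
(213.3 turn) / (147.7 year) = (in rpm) 2.748e-06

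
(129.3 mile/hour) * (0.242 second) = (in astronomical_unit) 9.351e-11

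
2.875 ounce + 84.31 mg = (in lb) 0.1799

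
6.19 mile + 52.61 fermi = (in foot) 3.268e+04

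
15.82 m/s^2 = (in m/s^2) 15.82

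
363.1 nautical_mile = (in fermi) 6.725e+20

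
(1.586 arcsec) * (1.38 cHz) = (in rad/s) 1.061e-07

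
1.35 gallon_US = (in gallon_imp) 1.124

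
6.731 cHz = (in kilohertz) 6.731e-05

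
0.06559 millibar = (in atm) 6.473e-05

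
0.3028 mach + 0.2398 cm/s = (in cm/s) 1.031e+04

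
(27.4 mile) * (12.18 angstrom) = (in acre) 1.327e-08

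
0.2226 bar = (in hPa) 222.6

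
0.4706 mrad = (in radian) 0.0004706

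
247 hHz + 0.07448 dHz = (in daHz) 2470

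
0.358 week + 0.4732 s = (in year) 0.006866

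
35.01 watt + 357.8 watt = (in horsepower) 0.5268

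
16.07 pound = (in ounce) 257.1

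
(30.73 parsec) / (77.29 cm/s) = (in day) 1.42e+13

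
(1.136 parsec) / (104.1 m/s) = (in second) 3.367e+14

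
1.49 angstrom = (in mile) 9.258e-14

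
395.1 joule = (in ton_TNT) 9.443e-08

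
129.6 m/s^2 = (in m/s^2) 129.6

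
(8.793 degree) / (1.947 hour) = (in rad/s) 2.19e-05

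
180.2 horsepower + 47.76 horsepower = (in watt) 1.7e+05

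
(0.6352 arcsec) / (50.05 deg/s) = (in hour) 9.793e-10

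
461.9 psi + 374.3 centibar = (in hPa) 3.559e+04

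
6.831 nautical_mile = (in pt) 3.586e+07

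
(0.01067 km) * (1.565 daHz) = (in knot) 324.6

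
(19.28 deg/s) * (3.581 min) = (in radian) 72.3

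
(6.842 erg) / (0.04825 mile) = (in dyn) 0.0008811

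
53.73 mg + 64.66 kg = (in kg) 64.66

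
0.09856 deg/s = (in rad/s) 0.00172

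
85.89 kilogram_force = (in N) 842.3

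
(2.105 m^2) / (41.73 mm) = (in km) 0.05044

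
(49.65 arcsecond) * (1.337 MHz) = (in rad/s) 321.8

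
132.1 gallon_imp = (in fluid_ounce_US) 2.031e+04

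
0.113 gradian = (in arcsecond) 366.1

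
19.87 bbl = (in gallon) 834.5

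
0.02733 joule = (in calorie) 0.006532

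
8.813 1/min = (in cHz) 14.69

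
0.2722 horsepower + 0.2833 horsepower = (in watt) 414.2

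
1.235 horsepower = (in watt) 920.9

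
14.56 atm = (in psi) 214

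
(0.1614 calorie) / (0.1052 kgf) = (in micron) 6.546e+05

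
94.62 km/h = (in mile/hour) 58.79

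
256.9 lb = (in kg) 116.5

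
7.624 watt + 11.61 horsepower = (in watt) 8665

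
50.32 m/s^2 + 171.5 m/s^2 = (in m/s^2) 221.8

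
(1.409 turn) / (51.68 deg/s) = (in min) 0.1636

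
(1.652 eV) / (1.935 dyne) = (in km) 1.368e-17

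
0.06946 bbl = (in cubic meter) 0.01104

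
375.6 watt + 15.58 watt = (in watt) 391.2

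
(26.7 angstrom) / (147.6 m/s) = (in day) 2.094e-16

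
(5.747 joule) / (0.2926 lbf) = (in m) 4.416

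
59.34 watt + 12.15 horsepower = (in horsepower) 12.23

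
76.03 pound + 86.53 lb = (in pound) 162.6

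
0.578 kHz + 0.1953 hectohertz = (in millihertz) 5.975e+05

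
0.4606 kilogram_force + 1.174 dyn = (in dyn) 4.517e+05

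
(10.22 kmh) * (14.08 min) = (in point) 6.798e+06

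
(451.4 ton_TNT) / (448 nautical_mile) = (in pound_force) 5.117e+05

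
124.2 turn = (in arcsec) 1.61e+08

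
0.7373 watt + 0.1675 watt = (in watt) 0.9048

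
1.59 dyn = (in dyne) 1.59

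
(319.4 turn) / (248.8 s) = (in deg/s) 462.2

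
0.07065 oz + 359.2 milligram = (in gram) 2.362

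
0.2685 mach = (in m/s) 91.42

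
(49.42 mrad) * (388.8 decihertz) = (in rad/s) 1.921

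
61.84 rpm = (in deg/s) 371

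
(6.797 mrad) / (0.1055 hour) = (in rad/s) 1.79e-05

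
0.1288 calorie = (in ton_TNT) 1.288e-10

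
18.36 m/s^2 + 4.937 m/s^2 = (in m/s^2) 23.3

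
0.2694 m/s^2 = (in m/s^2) 0.2694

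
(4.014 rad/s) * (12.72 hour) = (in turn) 2.925e+04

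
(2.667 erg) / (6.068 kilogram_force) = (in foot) 1.47e-08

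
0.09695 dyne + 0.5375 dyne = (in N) 6.344e-06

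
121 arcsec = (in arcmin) 2.017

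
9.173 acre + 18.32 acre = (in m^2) 1.113e+05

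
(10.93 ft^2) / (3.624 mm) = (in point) 7.943e+05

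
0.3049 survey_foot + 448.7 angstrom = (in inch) 3.659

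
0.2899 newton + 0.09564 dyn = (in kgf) 0.02956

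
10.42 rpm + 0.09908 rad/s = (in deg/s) 68.2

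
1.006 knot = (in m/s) 0.5175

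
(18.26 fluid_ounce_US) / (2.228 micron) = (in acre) 0.05989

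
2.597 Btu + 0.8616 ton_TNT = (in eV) 2.25e+28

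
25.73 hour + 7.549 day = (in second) 7.449e+05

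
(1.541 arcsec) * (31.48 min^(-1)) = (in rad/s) 3.92e-06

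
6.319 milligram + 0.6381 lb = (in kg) 0.2894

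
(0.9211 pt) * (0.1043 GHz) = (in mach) 99.53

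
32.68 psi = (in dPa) 2.253e+06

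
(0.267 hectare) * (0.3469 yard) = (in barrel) 5327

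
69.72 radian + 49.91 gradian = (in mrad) 7.05e+04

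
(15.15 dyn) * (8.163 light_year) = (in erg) 1.17e+20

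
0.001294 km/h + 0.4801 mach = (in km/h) 588.5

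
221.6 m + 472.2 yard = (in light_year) 6.906e-14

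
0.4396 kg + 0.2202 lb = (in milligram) 5.395e+05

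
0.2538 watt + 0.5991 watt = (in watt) 0.8529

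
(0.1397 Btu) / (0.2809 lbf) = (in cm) 1.18e+04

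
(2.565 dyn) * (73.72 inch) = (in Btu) 4.552e-08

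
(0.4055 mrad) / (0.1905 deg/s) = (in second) 0.122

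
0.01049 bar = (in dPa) 1.049e+04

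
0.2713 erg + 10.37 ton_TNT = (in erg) 4.339e+17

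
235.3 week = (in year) 4.513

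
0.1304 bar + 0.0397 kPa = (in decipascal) 1.308e+05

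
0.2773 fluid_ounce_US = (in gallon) 0.002166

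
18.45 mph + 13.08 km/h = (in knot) 23.1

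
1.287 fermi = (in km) 1.287e-18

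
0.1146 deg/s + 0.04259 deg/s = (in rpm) 0.0262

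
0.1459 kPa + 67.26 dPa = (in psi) 0.02214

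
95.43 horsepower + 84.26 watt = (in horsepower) 95.54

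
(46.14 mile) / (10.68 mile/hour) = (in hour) 4.32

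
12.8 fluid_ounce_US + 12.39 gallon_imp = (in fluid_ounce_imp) 1996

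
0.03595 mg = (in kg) 3.595e-08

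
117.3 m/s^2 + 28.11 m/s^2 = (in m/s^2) 145.4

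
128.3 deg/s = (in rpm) 21.38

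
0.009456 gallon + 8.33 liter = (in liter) 8.366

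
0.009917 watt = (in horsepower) 1.33e-05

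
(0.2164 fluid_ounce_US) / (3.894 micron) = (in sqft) 17.69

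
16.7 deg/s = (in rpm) 2.783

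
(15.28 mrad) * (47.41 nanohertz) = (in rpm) 6.918e-09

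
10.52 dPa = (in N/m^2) 1.052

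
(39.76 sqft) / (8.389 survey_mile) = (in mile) 1.7e-07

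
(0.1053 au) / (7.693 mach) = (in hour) 1670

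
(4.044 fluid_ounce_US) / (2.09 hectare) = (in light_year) 6.048e-25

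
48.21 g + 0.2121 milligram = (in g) 48.21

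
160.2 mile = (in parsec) 8.355e-12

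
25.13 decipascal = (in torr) 0.01885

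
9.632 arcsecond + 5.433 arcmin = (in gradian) 0.1036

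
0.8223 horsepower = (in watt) 613.2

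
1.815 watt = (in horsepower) 0.002434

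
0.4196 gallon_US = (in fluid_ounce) 53.71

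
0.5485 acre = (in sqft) 2.389e+04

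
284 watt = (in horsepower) 0.3809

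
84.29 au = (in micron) 1.261e+19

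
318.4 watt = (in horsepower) 0.427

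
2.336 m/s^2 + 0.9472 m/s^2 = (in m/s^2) 3.283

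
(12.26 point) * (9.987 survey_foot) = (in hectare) 1.317e-06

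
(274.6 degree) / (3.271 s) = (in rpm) 13.99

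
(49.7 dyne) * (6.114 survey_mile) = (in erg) 4.89e+07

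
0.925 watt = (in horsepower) 0.00124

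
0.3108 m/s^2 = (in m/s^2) 0.3108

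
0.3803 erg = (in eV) 2.374e+11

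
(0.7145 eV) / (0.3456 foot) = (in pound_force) 2.443e-19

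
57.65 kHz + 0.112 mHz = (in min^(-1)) 3.459e+06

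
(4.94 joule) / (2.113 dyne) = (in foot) 7.67e+05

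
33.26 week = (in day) 232.8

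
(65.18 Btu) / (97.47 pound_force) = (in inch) 6245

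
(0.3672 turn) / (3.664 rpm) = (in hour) 0.00167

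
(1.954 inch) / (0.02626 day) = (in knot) 4.252e-05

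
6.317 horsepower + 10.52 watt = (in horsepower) 6.331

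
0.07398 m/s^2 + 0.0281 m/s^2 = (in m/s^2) 0.1021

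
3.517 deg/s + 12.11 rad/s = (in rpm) 116.2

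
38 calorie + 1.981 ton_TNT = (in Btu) 7.856e+06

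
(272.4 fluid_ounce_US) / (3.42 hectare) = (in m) 2.356e-07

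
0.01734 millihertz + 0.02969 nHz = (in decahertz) 1.734e-06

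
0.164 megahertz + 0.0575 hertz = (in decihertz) 1.64e+06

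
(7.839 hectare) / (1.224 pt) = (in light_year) 1.919e-08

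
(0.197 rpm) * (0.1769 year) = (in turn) 1.832e+04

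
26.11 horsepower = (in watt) 1.947e+04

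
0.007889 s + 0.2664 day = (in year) 0.0007299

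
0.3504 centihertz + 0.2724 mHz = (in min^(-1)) 0.2266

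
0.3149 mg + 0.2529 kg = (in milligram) 2.529e+05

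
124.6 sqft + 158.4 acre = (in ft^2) 6.9e+06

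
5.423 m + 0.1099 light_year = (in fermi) 1.04e+30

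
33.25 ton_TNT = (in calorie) 3.325e+10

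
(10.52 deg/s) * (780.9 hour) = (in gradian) 3.286e+07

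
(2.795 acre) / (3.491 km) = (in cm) 324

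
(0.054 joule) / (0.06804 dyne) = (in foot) 2.604e+05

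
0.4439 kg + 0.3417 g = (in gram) 444.2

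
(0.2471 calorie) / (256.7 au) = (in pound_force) 6.052e-15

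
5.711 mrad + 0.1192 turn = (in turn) 0.1201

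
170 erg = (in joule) 1.7e-05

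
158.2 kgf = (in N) 1551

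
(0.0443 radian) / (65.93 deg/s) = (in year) 1.221e-09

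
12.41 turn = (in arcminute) 2.681e+05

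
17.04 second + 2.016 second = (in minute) 0.3176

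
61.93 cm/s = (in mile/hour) 1.385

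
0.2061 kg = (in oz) 7.27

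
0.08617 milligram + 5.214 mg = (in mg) 5.3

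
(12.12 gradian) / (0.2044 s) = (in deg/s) 53.37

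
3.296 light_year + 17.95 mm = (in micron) 3.118e+22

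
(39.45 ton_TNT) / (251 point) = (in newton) 1.864e+12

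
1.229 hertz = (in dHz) 12.29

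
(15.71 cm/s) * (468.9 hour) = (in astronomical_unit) 1.773e-06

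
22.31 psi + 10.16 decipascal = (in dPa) 1.538e+06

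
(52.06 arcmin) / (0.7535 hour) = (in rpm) 5.331e-05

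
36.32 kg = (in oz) 1281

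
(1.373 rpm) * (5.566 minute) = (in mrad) 4.802e+04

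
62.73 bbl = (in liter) 9973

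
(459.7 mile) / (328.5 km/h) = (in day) 0.09384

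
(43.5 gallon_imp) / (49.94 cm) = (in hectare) 3.96e-05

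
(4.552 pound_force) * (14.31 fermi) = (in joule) 2.898e-13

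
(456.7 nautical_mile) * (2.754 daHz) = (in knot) 4.528e+07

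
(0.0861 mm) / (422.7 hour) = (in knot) 1.1e-10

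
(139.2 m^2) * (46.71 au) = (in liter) 9.727e+17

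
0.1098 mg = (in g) 0.0001098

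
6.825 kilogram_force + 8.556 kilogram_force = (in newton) 150.8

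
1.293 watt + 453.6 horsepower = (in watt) 3.383e+05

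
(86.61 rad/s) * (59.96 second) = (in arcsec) 1.071e+09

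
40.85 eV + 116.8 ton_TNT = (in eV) 3.05e+30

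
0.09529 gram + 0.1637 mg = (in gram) 0.09545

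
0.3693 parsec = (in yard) 1.246e+16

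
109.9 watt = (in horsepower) 0.1474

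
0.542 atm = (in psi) 7.965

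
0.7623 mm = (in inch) 0.03001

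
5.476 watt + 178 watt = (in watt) 183.5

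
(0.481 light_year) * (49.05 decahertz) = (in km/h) 8.035e+18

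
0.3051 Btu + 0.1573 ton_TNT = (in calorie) 1.573e+08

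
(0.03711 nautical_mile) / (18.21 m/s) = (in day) 4.368e-05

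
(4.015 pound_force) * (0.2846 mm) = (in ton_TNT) 1.215e-12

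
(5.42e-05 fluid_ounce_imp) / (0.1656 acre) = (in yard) 2.513e-12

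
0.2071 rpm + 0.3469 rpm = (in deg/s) 3.324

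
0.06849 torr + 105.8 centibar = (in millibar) 1058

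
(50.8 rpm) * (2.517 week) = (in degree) 4.64e+08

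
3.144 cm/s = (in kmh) 0.1132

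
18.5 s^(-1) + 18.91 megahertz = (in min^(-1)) 1.135e+09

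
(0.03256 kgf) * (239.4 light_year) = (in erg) 7.232e+24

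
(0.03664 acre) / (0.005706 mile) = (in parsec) 5.233e-16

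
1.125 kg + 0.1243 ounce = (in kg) 1.129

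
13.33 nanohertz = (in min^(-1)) 7.998e-07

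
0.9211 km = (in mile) 0.5723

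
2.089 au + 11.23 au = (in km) 1.992e+09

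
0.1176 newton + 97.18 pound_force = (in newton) 432.4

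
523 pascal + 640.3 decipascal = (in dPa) 5870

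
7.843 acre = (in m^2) 3.174e+04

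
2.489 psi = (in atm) 0.1694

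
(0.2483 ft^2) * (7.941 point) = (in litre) 0.06462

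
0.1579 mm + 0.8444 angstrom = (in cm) 0.01579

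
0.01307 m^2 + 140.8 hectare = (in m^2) 1.408e+06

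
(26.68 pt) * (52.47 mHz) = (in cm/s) 0.04939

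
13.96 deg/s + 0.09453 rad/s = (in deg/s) 19.38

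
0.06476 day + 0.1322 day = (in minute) 283.6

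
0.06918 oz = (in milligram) 1961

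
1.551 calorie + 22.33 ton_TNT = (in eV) 5.831e+29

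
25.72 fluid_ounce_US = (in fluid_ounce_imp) 26.77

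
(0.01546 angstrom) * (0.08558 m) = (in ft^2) 1.424e-12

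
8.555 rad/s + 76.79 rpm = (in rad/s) 16.6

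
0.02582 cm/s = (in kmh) 0.0009295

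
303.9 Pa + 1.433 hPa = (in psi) 0.06486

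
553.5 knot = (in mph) 637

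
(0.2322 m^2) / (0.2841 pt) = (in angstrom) 2.317e+13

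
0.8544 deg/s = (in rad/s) 0.01491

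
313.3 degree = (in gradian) 348.1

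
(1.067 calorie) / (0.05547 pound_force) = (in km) 0.01809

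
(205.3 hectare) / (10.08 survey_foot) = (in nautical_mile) 360.8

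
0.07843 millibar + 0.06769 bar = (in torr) 50.83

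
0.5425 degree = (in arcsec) 1953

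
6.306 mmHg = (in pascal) 840.7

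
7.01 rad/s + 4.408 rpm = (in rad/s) 7.472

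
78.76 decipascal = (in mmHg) 0.05907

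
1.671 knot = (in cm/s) 85.96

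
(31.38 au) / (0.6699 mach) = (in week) 3.403e+04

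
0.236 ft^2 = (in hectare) 2.193e-06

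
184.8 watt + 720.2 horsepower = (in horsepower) 720.4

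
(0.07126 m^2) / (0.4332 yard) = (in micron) 1.799e+05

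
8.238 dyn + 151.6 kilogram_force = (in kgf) 151.6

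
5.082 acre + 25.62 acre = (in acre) 30.7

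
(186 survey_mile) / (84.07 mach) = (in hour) 0.002905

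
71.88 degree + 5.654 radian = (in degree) 395.8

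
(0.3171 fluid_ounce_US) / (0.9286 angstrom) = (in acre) 24.95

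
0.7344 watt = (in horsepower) 0.0009848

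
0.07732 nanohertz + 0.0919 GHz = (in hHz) 9.19e+05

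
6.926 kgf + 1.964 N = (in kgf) 7.126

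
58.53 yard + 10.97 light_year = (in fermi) 1.038e+32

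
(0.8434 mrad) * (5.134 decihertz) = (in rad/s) 0.000433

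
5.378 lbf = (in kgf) 2.439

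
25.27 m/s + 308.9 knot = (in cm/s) 1.842e+04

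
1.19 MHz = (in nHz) 1.19e+15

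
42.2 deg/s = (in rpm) 7.033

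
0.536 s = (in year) 1.7e-08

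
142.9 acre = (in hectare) 57.83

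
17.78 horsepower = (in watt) 1.326e+04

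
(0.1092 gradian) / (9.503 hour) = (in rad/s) 5.014e-08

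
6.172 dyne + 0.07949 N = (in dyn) 7955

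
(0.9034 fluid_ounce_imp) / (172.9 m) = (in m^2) 1.485e-07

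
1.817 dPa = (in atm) 1.793e-06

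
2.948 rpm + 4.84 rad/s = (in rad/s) 5.149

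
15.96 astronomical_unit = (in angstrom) 2.388e+22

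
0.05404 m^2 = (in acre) 1.335e-05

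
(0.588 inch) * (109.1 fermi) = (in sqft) 1.754e-14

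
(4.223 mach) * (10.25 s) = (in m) 1.474e+04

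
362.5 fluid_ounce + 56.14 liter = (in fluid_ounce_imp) 2353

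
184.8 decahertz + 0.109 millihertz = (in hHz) 18.48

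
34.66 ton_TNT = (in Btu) 1.375e+08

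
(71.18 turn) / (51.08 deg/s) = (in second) 501.7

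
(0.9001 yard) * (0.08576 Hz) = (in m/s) 0.07058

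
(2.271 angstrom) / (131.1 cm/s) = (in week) 2.864e-16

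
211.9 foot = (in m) 64.59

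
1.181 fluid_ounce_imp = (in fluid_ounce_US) 1.135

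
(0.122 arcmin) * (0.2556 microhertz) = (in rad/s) 9.071e-12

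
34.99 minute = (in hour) 0.5832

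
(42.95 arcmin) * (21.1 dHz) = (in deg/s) 1.51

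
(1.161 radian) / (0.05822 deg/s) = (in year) 3.623e-05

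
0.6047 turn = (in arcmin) 1.306e+04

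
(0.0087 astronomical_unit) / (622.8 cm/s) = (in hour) 5.805e+04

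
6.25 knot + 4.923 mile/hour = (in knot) 10.53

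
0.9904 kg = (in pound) 2.183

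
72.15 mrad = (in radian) 0.07215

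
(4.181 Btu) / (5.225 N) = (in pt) 2.393e+06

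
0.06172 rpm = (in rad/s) 0.006463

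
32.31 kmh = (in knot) 17.45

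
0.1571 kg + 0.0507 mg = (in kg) 0.1571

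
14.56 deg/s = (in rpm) 2.427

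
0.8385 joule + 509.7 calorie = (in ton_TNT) 5.099e-07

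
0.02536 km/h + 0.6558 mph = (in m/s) 0.3002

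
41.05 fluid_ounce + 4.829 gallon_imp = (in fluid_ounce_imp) 815.4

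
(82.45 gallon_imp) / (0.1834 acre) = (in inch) 0.01988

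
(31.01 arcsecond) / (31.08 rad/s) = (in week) 7.998e-12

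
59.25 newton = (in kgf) 6.042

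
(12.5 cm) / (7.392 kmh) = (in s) 0.06088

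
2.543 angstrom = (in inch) 1.001e-08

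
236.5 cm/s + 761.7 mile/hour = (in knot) 666.5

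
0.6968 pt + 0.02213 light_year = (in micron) 2.094e+20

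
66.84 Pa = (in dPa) 668.4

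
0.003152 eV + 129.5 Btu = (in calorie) 3.266e+04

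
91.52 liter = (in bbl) 0.5756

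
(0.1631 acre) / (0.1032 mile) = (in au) 2.657e-11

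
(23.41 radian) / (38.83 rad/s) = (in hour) 0.0001675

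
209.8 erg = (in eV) 1.309e+14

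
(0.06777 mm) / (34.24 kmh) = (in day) 8.247e-11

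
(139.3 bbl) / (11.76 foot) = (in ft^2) 66.51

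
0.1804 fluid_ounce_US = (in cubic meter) 5.335e-06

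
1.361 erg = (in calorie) 3.253e-08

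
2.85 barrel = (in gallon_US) 119.7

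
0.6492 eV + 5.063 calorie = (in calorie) 5.063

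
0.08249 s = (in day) 9.547e-07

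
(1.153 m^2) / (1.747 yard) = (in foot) 2.368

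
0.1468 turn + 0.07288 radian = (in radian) 0.9953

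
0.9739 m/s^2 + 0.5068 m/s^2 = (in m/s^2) 1.481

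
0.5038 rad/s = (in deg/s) 28.87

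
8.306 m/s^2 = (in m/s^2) 8.306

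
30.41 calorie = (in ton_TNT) 3.041e-08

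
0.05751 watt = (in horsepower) 7.712e-05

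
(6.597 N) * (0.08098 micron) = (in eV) 3.334e+12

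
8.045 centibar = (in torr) 60.34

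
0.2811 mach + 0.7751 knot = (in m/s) 96.11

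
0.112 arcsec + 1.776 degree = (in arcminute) 106.6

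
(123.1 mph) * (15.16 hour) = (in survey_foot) 9.853e+06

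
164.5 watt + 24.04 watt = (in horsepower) 0.2528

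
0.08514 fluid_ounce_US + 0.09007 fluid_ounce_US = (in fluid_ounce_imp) 0.1824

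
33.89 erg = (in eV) 2.115e+13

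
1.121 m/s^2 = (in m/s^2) 1.121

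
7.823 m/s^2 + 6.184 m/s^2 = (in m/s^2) 14.01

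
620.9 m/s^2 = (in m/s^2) 620.9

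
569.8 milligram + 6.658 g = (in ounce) 0.255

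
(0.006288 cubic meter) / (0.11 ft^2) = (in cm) 61.53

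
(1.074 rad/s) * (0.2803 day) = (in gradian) 1.656e+06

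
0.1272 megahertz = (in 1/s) 1.272e+05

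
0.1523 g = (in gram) 0.1523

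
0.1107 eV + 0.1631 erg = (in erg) 0.1631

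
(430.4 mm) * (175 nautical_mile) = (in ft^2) 1.501e+06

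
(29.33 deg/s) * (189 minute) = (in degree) 3.326e+05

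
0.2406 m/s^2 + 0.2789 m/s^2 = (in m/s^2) 0.5195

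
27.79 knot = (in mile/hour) 31.98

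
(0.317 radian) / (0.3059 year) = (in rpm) 3.138e-07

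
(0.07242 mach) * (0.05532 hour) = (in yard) 5371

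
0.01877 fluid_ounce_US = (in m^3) 5.551e-07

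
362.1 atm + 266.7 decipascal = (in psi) 5321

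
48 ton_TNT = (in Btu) 1.904e+08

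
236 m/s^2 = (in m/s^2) 236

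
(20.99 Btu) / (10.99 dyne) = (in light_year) 2.13e-08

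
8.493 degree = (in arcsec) 3.057e+04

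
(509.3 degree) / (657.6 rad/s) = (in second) 0.01352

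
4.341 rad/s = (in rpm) 41.45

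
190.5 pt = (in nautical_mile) 3.629e-05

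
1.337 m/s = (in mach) 0.003927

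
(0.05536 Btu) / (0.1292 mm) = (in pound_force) 1.016e+05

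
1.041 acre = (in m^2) 4213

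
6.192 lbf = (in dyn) 2.754e+06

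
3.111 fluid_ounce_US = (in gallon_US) 0.0243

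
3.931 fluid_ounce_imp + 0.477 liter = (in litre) 0.5887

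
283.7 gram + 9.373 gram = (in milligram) 2.931e+05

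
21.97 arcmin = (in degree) 0.3662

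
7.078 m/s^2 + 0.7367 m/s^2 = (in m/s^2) 7.815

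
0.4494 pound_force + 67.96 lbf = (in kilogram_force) 31.03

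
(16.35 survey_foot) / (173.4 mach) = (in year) 2.676e-12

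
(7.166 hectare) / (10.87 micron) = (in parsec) 2.136e-07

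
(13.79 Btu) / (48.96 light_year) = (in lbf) 7.061e-15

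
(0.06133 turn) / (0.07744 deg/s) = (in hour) 0.0792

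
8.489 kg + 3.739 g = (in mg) 8.493e+06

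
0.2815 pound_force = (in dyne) 1.252e+05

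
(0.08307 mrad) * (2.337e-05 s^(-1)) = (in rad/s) 1.941e-09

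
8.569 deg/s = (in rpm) 1.428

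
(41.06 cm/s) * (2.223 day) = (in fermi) 7.886e+19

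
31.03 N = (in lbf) 6.976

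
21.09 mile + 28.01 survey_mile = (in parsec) 2.561e-12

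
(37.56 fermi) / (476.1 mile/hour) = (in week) 2.918e-22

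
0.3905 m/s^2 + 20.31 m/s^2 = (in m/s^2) 20.7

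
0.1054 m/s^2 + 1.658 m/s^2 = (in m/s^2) 1.763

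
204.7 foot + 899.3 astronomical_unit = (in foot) 4.414e+14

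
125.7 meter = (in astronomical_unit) 8.403e-10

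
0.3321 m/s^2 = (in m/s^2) 0.3321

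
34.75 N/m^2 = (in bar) 0.0003475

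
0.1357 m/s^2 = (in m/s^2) 0.1357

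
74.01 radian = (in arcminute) 2.544e+05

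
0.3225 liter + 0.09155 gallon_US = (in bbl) 0.004208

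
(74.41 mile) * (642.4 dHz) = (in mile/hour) 1.721e+07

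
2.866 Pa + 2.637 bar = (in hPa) 2637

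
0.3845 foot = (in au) 7.834e-13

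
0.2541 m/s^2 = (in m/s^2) 0.2541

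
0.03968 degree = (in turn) 0.0001102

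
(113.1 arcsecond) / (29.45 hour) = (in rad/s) 5.172e-09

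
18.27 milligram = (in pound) 4.028e-05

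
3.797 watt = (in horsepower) 0.005092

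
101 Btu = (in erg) 1.066e+12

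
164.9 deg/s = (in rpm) 27.48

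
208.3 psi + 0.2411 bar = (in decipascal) 1.46e+07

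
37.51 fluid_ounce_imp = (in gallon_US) 0.2815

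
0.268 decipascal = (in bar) 2.68e-07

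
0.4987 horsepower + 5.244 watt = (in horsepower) 0.5057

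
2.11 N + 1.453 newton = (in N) 3.563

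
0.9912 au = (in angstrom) 1.483e+21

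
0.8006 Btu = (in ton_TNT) 2.019e-07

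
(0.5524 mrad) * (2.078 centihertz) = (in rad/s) 1.148e-05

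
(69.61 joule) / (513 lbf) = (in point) 86.47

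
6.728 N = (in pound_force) 1.513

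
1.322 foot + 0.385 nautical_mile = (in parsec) 2.312e-14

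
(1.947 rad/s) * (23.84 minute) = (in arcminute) 9.574e+06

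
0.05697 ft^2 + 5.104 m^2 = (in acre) 0.001263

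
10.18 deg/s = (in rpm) 1.697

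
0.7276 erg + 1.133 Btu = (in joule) 1195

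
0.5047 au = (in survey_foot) 2.477e+11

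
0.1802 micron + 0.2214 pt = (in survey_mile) 4.864e-08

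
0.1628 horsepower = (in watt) 121.4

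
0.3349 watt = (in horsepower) 0.0004491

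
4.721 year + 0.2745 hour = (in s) 1.489e+08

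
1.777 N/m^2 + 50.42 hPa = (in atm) 0.04978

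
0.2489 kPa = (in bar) 0.002489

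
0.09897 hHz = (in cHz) 989.7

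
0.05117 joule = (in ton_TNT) 1.223e-11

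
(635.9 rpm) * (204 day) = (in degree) 6.725e+10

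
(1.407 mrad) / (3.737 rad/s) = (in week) 6.225e-10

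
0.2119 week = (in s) 1.282e+05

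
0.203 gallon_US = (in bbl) 0.004833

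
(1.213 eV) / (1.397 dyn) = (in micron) 1.391e-08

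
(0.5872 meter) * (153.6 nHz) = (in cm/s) 9.019e-06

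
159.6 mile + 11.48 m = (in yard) 2.809e+05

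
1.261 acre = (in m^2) 5103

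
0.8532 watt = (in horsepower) 0.001144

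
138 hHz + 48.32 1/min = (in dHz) 1.38e+05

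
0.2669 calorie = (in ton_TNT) 2.669e-10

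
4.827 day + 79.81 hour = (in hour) 195.7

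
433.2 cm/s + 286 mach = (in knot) 1.893e+05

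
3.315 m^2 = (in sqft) 35.68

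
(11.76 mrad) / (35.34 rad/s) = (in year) 1.055e-11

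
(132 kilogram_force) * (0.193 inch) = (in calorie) 1.517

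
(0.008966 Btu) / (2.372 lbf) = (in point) 2541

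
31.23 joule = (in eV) 1.949e+20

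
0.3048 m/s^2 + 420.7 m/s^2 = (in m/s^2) 421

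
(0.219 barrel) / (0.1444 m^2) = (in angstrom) 2.411e+09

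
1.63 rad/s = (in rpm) 15.57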